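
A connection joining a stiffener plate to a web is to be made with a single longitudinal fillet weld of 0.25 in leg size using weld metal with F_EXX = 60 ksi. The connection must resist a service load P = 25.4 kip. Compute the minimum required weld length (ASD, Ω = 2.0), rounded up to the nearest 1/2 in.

Throat t_e = 0.707 × 0.25 = 0.1767 in.
r_n/Ω = (0.6 × 60 × 0.1767) / 2.0 = 3.181 kip/in.
L_req = P / (r_n/Ω) = 25.4 / 3.181 = 7.984 in total.
Round up → use L = 8 in.

L = 8 in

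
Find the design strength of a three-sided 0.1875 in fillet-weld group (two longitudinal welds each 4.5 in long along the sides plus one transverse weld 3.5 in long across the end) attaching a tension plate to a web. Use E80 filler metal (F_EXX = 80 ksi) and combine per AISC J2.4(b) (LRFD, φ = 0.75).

t_e = 0.707 × 0.1875 = 0.1326 in.
R_nwl = 0.6 × 80 × 0.1326 × 9 = 57.27 kips (longitudinal, 2 welds).
R_nwt = 0.6 × 80 × 0.1326 × 3.5 = 22.27 kips (transverse, base value).
(i) R_nwl + R_nwt = 79.54 kips; (ii) 0.85 R_nwl + 1.5 R_nwt = 82.08 kips.
R_n = max = 82.08 kips [governs: (ii)]; φR_n = 61.56 kips.

φR_n ≈ 61.6 kips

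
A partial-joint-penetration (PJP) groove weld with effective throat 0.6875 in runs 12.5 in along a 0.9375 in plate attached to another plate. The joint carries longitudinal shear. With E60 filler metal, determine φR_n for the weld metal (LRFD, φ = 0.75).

E60XX → F_EXX = 60 ksi.
Effective throat (given) t_e = 0.6875 in.
A_we = 0.6875 × 12.5 = 8.594 in².
F_nw = 0.6 F_EXX = 36 ksi.
φR_n = 0.75 × 36 × 8.594 = 232 kip.

φR_n ≈ 232 kip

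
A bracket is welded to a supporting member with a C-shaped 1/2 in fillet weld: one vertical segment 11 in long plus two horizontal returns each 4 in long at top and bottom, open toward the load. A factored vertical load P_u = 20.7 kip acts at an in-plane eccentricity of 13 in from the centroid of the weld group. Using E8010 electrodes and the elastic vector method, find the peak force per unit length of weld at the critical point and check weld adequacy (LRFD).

f_max ≈ 5.1 kip/in; adequate

E80XX → F_EXX = 80 ksi.
Total weld length L_w = 19 in. Treat welds as unit-width lines.
Centroid: x̄ = 2×4×2 / 19 = 0.8421 in from the vertical weld.
Polar moment about centroid: J = I_x + I_y = [11³/12 + 2×4×5.5²] + [11×0.8421² + 2(4³/12 + 4×1.158²)] = 382.1 in³.
Direct shear f_v = P/L_w = 20.7 / 19 = 1.089 kip/in (vertical).
Torsion M = P·e = 20.7 × 13 = 269.1 kip·in.
Critical point at (x, y) = (3.158, 5.5) from centroid. f_tx = M·y/J = 3.873 kip/in; f_ty = M·x/J = 2.224 kip/in.
Resultant f_max = √[f_tx² + (f_v + f_ty)²] = √[3.873² + (1.089 + 2.224)²] = 5.097 kip/in.
Capacity per unit length: φr_n = 0.75 × 0.6 × 80 × (0.707 × 0.5) = 12.73 kip/in.
5.097 ≤ 12.73 → adequate.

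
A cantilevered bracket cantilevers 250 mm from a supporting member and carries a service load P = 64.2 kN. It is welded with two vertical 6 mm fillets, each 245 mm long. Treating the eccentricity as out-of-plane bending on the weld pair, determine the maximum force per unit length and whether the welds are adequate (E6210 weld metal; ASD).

f_max ≈ 813 N/mm; NOT adequate

E62XX → F_EXX = 620 MPa.
L_w = 2 × 245 = 490 mm; section modulus (unit throat) S = 2 × L²/6 = 20010 mm².
Direct shear f_v = P/L_w = 64.2×10³/490 = 131 N/mm.
Moment M = P × e = 64.2×10³ × 250 = 16050000 N·mm; bending f_b = M/S = 802.2 N/mm.
f_max = √(f_v² + f_b²) = √(131² + 802.2²) = 812.8 N/mm.
r_n/Ω = (1/2.0) × 0.6 × 620 × (0.707 × 6) = 789 N/mm → NOT adequate.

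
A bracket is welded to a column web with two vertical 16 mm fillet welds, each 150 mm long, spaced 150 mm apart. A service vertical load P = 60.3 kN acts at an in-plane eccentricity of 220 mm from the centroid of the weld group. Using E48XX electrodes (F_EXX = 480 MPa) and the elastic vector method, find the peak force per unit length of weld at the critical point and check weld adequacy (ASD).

Total weld length L_w = 300 mm. Treat welds as unit-width lines.
Polar moment about centroid: J = 2[d³/12 + d(b/2)²] = 2[150³/12 + 150×75²] = 2250000 mm³.
Direct shear f_v = P/L_w = 60.3×10³ / 300 = 201 N/mm (vertical).
Torsion M = P·e = 60.3×10³ × 220 = 13266000 N·mm.
Critical point at (x, y) = (75, 75) from centroid. f_tx = M·y/J = 442.2 N/mm; f_ty = M·x/J = 442.2 N/mm.
Resultant f_max = √[f_tx² + (f_v + f_ty)²] = √[442.2² + (201 + 442.2)²] = 780.5 N/mm.
Capacity per unit length: r_n/Ω = (1/2.0) × 0.6 × 480 × (0.707 × 16) = 1629 N/mm.
780.5 ≤ 1629 → adequate.

f_max ≈ 781 N/mm; adequate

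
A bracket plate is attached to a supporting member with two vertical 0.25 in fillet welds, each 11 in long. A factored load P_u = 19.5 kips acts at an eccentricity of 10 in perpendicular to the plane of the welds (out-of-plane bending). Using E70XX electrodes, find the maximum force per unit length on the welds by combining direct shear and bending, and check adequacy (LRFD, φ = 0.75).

E70XX → F_EXX = 70 ksi.
L_w = 2 × 11 = 22 in; section modulus (unit throat) S = 2 × L²/6 = 40.33 in².
Direct shear f_v = P/L_w = 19.5/22 = 0.8864 kip/in.
Moment M = P × e = 19.5 × 10 = 195 kip·in; bending f_b = M/S = 4.835 kip/in.
f_max = √(f_v² + f_b²) = √(0.8864² + 4.835²) = 4.915 kip/in.
φr_n = 0.75 × 0.6 × 70 × (0.707 × 0.25) = 5.568 kip/in → adequate.

f_max ≈ 4.92 kip/in; adequate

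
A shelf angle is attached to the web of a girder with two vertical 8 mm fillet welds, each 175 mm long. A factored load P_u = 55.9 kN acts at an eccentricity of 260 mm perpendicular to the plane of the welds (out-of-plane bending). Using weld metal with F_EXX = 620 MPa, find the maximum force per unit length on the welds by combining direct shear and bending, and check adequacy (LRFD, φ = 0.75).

L_w = 2 × 175 = 350 mm; section modulus (unit throat) S = 2 × L²/6 = 10210 mm².
Direct shear f_v = P/L_w = 55.9×10³/350 = 159.7 N/mm.
Moment M = P × e = 55.9×10³ × 260 = 14534000 N·mm; bending f_b = M/S = 1424 N/mm.
f_max = √(f_v² + f_b²) = √(159.7² + 1424²) = 1433 N/mm.
φr_n = 0.75 × 0.6 × 620 × (0.707 × 8) = 1578 N/mm → adequate.

f_max ≈ 1430 N/mm; adequate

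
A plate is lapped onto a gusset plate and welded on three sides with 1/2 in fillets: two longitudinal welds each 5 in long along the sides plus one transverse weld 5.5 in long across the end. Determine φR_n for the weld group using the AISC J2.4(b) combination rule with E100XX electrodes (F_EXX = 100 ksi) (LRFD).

φR_n ≈ 266 kips

t_e = 0.707 × 0.5 = 0.3535 in.
R_nwl = 0.6 × 100 × 0.3535 × 10 = 212.1 kips (longitudinal, 2 welds).
R_nwt = 0.6 × 100 × 0.3535 × 5.5 = 116.7 kips (transverse, base value).
(i) R_nwl + R_nwt = 328.8 kips; (ii) 0.85 R_nwl + 1.5 R_nwt = 355.3 kips.
R_n = max = 355.3 kips [governs: (ii)]; φR_n = 266.5 kips.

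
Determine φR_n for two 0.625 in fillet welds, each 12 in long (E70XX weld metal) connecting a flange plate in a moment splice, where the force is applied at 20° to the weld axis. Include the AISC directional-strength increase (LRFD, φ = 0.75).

E70XX → F_EXX = 70 ksi.
t_e = 0.707 × 0.625 = 0.4419 in; A_we = 0.4419 × 24 = 10.6 in².
Directional factor: 1.0 + 0.5 sin^1.5(20°) = 1.1.
F_nw = 0.6 × 70 × 1.1 = 46.2 ksi.
φR_n = 0.75 × 46.2 × 10.6 = 367.5 kip.

φR_n ≈ 367 kip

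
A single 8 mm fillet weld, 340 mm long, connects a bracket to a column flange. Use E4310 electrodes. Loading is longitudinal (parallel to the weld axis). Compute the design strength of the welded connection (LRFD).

E43XX → F_EXX = 430 MPa.
Effective throat t_e = 0.707 × 8 = 5.656 mm.
Total length L = 340 mm; A_we = 5.656 × 340 = 1923 mm².
F_nw = 0.6 F_EXX = 0.6 × 430 = 258 MPa.
φR_n = 0.75 × 258 × 1923 × 10⁻³ = 372.1 kN.

φR_n ≈ 372 kN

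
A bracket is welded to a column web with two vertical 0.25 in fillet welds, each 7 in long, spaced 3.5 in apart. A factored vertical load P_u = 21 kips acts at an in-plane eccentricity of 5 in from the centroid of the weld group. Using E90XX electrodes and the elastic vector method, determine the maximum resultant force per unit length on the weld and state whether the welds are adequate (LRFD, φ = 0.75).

f_max ≈ 4.96 kip/in; adequate

E90XX → F_EXX = 90 ksi.
Total weld length L_w = 14 in. Treat welds as unit-width lines.
Polar moment about centroid: J = 2[d³/12 + d(b/2)²] = 2[7³/12 + 7×1.75²] = 100 in³.
Direct shear f_v = P/L_w = 21 / 14 = 1.5 kip/in (vertical).
Torsion M = P·e = 21 × 5 = 105 kip·in.
Critical point at (x, y) = (1.75, 3.5) from centroid. f_tx = M·y/J = 3.673 kip/in; f_ty = M·x/J = 1.837 kip/in.
Resultant f_max = √[f_tx² + (f_v + f_ty)²] = √[3.673² + (1.5 + 1.837)²] = 4.963 kip/in.
Capacity per unit length: φr_n = 0.75 × 0.6 × 90 × (0.707 × 0.25) = 7.158 kip/in.
4.963 ≤ 7.158 → adequate.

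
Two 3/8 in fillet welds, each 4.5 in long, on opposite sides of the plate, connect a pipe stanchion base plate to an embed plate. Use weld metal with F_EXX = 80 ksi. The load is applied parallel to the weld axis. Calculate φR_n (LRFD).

Effective throat t_e = 0.707 × 0.375 = 0.2651 in.
Total length L = 9 in; A_we = 0.2651 × 9 = 2.386 in².
F_nw = 0.6 F_EXX = 0.6 × 80 = 48 ksi.
φR_n = 0.75 × 48 × 2.386 = 85.9 kips.

φR_n ≈ 85.9 kips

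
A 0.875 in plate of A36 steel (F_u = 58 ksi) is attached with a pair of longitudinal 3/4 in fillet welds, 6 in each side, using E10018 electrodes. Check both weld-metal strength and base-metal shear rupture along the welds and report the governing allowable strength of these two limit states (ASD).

E100XX → F_EXX = 100 ksi.
t_e = 0.707 × 0.75 = 0.5302 in; L = 12 in.
Weld metal: R_n/Ω = (1/2.0) × 0.6 × 100 × 0.5302 × 12 = 190.9 kips.
Base metal (shear rupture): R_n/Ω = (1/2.0) × 0.6 × 58 × 0.875 × 12 = 182.7 kips.
Governing: base-metal shear rupture.

R_n/Ω ≈ 183 kips (base-metal shear rupture governs)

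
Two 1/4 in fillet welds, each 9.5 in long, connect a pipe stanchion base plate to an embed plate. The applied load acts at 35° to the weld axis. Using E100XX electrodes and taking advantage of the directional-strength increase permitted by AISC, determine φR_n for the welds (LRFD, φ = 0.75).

E100XX → F_EXX = 100 ksi.
t_e = 0.707 × 0.25 = 0.1767 in; A_we = 0.1767 × 19 = 3.358 in².
Directional factor: 1.0 + 0.5 sin^1.5(35°) = 1.217.
F_nw = 0.6 × 100 × 1.217 = 73.03 ksi.
φR_n = 0.75 × 73.03 × 3.358 = 183.9 kips.

φR_n ≈ 184 kips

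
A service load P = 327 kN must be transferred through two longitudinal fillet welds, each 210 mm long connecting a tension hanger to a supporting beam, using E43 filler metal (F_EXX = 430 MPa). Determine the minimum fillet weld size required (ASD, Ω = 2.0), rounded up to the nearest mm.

Total weld length L = 420 mm.
Required throat t_e = P × Ω / (0.6 F_EXX × L) = 327 × 2.0 / (0.6 × 430 × 420 × 10⁻³) = 6.035 mm.
Required leg w = t_e / 0.707 = 8.537 mm → use 9 mm.

w = 9 mm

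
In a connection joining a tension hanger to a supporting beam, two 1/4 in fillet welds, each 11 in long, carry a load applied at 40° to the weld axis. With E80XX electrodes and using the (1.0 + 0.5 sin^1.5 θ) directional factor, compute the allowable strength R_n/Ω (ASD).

E80XX → F_EXX = 80 ksi.
t_e = 0.707 × 0.25 = 0.1767 in; A_we = 0.1767 × 22 = 3.888 in².
Directional factor: 1.0 + 0.5 sin^1.5(40°) = 1.258.
F_nw = 0.6 × 80 × 1.258 = 60.37 ksi.
R_n/Ω = (60.37 × 3.888) / 2.0 = 117.4 kip.

R_n/Ω ≈ 117 kip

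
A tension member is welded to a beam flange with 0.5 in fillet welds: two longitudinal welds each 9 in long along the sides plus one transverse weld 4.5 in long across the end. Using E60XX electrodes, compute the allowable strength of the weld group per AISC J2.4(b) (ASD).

E60XX → F_EXX = 60 ksi.
t_e = 0.707 × 0.5 = 0.3535 in.
R_nwl = 0.6 × 60 × 0.3535 × 18 = 229.1 kips (longitudinal, 2 welds).
R_nwt = 0.6 × 60 × 0.3535 × 4.5 = 57.27 kips (transverse, base value).
(i) R_nwl + R_nwt = 286.3 kips; (ii) 0.85 R_nwl + 1.5 R_nwt = 280.6 kips.
R_n = max = 286.3 kips [governs: (i)]; R_n/Ω = 143.2 kips.

R_n/Ω ≈ 143 kips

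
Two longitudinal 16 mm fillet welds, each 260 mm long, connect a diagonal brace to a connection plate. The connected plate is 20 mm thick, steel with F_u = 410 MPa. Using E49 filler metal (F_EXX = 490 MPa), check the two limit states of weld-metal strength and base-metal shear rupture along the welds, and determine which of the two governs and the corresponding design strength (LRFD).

t_e = 0.707 × 16 = 11.31 mm; L = 520 mm.
Weld metal: φR_n = 0.75 × 0.6 × 490 × 11.31 × 520 × 10⁻³ = 1297 kN.
Base metal (shear rupture): φR_n = 0.75 × 0.6 × 410 × 20 × 520 × 10⁻³ = 1919 kN.
Governing: weld metal.

φR_n ≈ 1300 kN (weld metal governs)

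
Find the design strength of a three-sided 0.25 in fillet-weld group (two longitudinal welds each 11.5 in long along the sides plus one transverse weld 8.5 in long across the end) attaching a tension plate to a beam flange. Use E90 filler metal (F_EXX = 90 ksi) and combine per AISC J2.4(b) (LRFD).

t_e = 0.707 × 0.25 = 0.1767 in.
R_nwl = 0.6 × 90 × 0.1767 × 23 = 219.5 kip (longitudinal, 2 welds).
R_nwt = 0.6 × 90 × 0.1767 × 8.5 = 81.13 kip (transverse, base value).
(i) R_nwl + R_nwt = 300.7 kip; (ii) 0.85 R_nwl + 1.5 R_nwt = 308.3 kip.
R_n = max = 308.3 kip [governs: (ii)]; φR_n = 231.2 kip.

φR_n ≈ 231 kip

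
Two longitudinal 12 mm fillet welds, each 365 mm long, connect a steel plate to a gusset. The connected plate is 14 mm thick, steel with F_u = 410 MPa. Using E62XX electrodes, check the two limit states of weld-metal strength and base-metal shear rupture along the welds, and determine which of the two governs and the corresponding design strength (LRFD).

φR_n ≈ 1730 kN (weld metal governs)

E62XX → F_EXX = 620 MPa.
t_e = 0.707 × 12 = 8.484 mm; L = 730 mm.
Weld metal: φR_n = 0.75 × 0.6 × 620 × 8.484 × 730 × 10⁻³ = 1728 kN.
Base metal (shear rupture): φR_n = 0.75 × 0.6 × 410 × 14 × 730 × 10⁻³ = 1886 kN.
Governing: weld metal.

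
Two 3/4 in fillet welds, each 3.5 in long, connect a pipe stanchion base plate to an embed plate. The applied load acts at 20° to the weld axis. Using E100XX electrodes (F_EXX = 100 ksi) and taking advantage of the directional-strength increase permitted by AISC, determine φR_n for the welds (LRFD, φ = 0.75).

φR_n ≈ 184 kips

t_e = 0.707 × 0.75 = 0.5302 in; A_we = 0.5302 × 7 = 3.712 in².
Directional factor: 1.0 + 0.5 sin^1.5(20°) = 1.1.
F_nw = 0.6 × 100 × 1.1 = 66 ksi.
φR_n = 0.75 × 66 × 3.712 = 183.7 kips.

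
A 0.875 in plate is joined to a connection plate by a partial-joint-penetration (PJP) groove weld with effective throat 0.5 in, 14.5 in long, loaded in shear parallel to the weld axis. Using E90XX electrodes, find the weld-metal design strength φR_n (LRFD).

φR_n ≈ 294 kips

E90XX → F_EXX = 90 ksi.
Effective throat (given) t_e = 0.5 in.
A_we = 0.5 × 14.5 = 7.25 in².
F_nw = 0.6 F_EXX = 54 ksi.
φR_n = 0.75 × 54 × 7.25 = 293.6 kips.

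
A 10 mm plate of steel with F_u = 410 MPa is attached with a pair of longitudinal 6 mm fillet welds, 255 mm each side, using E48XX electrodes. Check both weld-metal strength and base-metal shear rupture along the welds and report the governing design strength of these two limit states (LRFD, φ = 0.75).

φR_n ≈ 467 kN (weld metal governs)

E48XX → F_EXX = 480 MPa.
t_e = 0.707 × 6 = 4.242 mm; L = 510 mm.
Weld metal: φR_n = 0.75 × 0.6 × 480 × 4.242 × 510 × 10⁻³ = 467.3 kN.
Base metal (shear rupture): φR_n = 0.75 × 0.6 × 410 × 10 × 510 × 10⁻³ = 941 kN.
Governing: weld metal.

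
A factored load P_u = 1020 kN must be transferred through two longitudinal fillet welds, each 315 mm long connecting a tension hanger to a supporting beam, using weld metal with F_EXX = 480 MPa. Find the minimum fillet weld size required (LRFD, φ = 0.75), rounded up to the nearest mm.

w = 11 mm

Total weld length L = 630 mm.
Required throat t_e = P_u / (φ × 0.6 F_EXX × L) = 1020 / (0.75 × 0.6 × 480 × 630 × 10⁻³) = 7.496 mm.
Required leg w = t_e / 0.707 = 10.6 mm → use 11 mm.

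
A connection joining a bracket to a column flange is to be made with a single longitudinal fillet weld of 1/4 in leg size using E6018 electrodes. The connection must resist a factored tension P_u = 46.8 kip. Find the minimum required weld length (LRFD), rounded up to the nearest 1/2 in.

E60XX → F_EXX = 60 ksi.
Throat t_e = 0.707 × 0.25 = 0.1767 in.
φr_n = 0.75 × 0.6 × 60 × 0.1767 = 4.772 kip/in.
L_req = P_u / φr_n = 46.8 / 4.772 = 9.807 in total.
Round up → use L = 10 in.

L = 10 in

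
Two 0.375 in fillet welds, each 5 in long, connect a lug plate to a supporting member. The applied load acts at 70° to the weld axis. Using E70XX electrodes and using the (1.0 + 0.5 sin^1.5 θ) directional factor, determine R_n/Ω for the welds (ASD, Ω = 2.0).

E70XX → F_EXX = 70 ksi.
t_e = 0.707 × 0.375 = 0.2651 in; A_we = 0.2651 × 10 = 2.651 in².
Directional factor: 1.0 + 0.5 sin^1.5(70°) = 1.455.
F_nw = 0.6 × 70 × 1.455 = 61.13 ksi.
R_n/Ω = (61.13 × 2.651) / 2.0 = 81.03 kips.

R_n/Ω ≈ 81 kips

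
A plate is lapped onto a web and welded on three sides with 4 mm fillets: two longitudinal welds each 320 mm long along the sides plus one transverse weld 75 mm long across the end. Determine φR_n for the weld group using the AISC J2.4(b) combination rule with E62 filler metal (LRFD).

φR_n ≈ 564 kN

E62XX → F_EXX = 620 MPa.
t_e = 0.707 × 4 = 2.828 mm.
R_nwl = 0.6 × 620 × 2.828 × 640 × 10⁻³ = 673.3 kN (longitudinal, 2 welds).
R_nwt = 0.6 × 620 × 2.828 × 75 × 10⁻³ = 78.9 kN (transverse, base value).
(i) R_nwl + R_nwt = 752.2 kN; (ii) 0.85 R_nwl + 1.5 R_nwt = 690.6 kN.
R_n = max = 752.2 kN [governs: (i)]; φR_n = 564.1 kN.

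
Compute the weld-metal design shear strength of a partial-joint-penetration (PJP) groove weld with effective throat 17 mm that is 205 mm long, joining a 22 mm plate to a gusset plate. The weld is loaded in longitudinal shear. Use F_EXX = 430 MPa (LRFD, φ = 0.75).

Effective throat (given) t_e = 17 mm.
A_we = 17 × 205 = 3485 mm².
F_nw = 0.6 F_EXX = 258 MPa.
φR_n = 0.75 × 258 × 3485 × 10⁻³ = 674.3 kN.

φR_n ≈ 674 kN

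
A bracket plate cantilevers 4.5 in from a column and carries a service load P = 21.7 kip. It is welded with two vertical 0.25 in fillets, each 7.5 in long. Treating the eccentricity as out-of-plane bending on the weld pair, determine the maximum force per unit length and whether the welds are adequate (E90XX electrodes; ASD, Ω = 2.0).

f_max ≈ 5.41 kip/in; NOT adequate

E90XX → F_EXX = 90 ksi.
L_w = 2 × 7.5 = 15 in; section modulus (unit throat) S = 2 × L²/6 = 18.75 in².
Direct shear f_v = P/L_w = 21.7/15 = 1.447 kip/in.
Moment M = P × e = 21.7 × 4.5 = 97.65 kip·in; bending f_b = M/S = 5.208 kip/in.
f_max = √(f_v² + f_b²) = √(1.447² + 5.208²) = 5.405 kip/in.
r_n/Ω = (1/2.0) × 0.6 × 90 × (0.707 × 0.25) = 4.772 kip/in → NOT adequate.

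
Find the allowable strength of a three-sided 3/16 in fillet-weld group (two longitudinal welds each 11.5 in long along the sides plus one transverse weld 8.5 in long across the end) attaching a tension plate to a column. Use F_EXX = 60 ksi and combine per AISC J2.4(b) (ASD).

t_e = 0.707 × 0.1875 = 0.1326 in.
R_nwl = 0.6 × 60 × 0.1326 × 23 = 109.8 kips (longitudinal, 2 welds).
R_nwt = 0.6 × 60 × 0.1326 × 8.5 = 40.56 kips (transverse, base value).
(i) R_nwl + R_nwt = 150.3 kips; (ii) 0.85 R_nwl + 1.5 R_nwt = 154.1 kips.
R_n = max = 154.1 kips [governs: (ii)]; R_n/Ω = 77.07 kips.

R_n/Ω ≈ 77.1 kips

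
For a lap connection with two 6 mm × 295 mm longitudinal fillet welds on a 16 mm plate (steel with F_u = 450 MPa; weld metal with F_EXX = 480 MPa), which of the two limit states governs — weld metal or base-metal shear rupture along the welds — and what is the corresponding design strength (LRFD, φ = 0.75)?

φR_n ≈ 541 kN (weld metal governs)

t_e = 0.707 × 6 = 4.242 mm; L = 590 mm.
Weld metal: φR_n = 0.75 × 0.6 × 480 × 4.242 × 590 × 10⁻³ = 540.6 kN.
Base metal (shear rupture): φR_n = 0.75 × 0.6 × 450 × 16 × 590 × 10⁻³ = 1912 kN.
Governing: weld metal.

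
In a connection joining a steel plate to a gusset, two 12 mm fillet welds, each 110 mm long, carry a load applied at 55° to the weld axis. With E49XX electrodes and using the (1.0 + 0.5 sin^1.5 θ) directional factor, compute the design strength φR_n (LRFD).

E49XX → F_EXX = 490 MPa.
t_e = 0.707 × 12 = 8.484 mm; A_we = 8.484 × 220 = 1866 mm².
Directional factor: 1.0 + 0.5 sin^1.5(55°) = 1.371.
F_nw = 0.6 × 490 × 1.371 = 403 MPa.
φR_n = 0.75 × 403 × 1866 × 10⁻³ = 564.1 kN.

φR_n ≈ 564 kN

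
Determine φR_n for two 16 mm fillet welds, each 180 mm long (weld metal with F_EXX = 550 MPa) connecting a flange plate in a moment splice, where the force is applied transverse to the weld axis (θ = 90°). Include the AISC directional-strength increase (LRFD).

t_e = 0.707 × 16 = 11.31 mm; A_we = 11.31 × 360 = 4072 mm².
Directional factor: 1.0 + 0.5 sin^1.5(90°) = 1.5.
F_nw = 0.6 × 550 × 1.5 = 495 MPa.
φR_n = 0.75 × 495 × 4072 × 10⁻³ = 1512 kN.

φR_n ≈ 1510 kN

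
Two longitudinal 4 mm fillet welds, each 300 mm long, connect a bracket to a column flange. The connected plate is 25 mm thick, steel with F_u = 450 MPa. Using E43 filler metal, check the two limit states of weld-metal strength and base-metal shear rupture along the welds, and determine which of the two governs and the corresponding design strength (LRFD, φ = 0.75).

E43XX → F_EXX = 430 MPa.
t_e = 0.707 × 4 = 2.828 mm; L = 600 mm.
Weld metal: φR_n = 0.75 × 0.6 × 430 × 2.828 × 600 × 10⁻³ = 328.3 kN.
Base metal (shear rupture): φR_n = 0.75 × 0.6 × 450 × 25 × 600 × 10⁻³ = 3038 kN.
Governing: weld metal.

φR_n ≈ 328 kN (weld metal governs)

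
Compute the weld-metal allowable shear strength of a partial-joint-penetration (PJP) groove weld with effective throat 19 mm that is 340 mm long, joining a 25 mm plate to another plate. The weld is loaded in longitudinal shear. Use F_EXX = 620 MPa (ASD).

Effective throat (given) t_e = 19 mm.
A_we = 19 × 340 = 6460 mm².
F_nw = 0.6 F_EXX = 372 MPa.
R_n/Ω = (372 × 6460) / 2.0 × 10⁻³ = 1202 kN.

R_n/Ω ≈ 1200 kN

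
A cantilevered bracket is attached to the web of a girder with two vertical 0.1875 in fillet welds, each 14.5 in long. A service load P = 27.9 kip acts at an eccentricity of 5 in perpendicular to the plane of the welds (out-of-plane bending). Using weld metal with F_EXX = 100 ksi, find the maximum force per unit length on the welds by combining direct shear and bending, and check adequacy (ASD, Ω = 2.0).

L_w = 2 × 14.5 = 29 in; section modulus (unit throat) S = 2 × L²/6 = 70.08 in².
Direct shear f_v = P/L_w = 27.9/29 = 0.9621 kip/in.
Moment M = P × e = 27.9 × 5 = 139.5 kip·in; bending f_b = M/S = 1.99 kip/in.
f_max = √(f_v² + f_b²) = √(0.9621² + 1.99²) = 2.211 kip/in.
r_n/Ω = (1/2.0) × 0.6 × 100 × (0.707 × 0.1875) = 3.977 kip/in → adequate.

f_max ≈ 2.21 kip/in; adequate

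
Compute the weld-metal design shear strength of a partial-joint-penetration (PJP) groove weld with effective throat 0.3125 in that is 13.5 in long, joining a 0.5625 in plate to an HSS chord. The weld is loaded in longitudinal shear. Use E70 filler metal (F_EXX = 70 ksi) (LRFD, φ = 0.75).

Effective throat (given) t_e = 0.3125 in.
A_we = 0.3125 × 13.5 = 4.219 in².
F_nw = 0.6 F_EXX = 42 ksi.
φR_n = 0.75 × 42 × 4.219 = 132.9 kip.

φR_n ≈ 133 kip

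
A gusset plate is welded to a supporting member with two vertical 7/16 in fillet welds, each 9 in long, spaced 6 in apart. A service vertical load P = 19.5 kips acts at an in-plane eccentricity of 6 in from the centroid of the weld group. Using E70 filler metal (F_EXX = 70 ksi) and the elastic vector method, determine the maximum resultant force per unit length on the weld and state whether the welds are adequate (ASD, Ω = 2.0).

f_max ≈ 2.97 kip/in; adequate

Total weld length L_w = 18 in. Treat welds as unit-width lines.
Polar moment about centroid: J = 2[d³/12 + d(b/2)²] = 2[9³/12 + 9×3²] = 283.5 in³.
Direct shear f_v = P/L_w = 19.5 / 18 = 1.083 kip/in (vertical).
Torsion M = P·e = 19.5 × 6 = 117 kip·in.
Critical point at (x, y) = (3, 4.5) from centroid. f_tx = M·y/J = 1.857 kip/in; f_ty = M·x/J = 1.238 kip/in.
Resultant f_max = √[f_tx² + (f_v + f_ty)²] = √[1.857² + (1.083 + 1.238)²] = 2.973 kip/in.
Capacity per unit length: r_n/Ω = (1/2.0) × 0.6 × 70 × (0.707 × 0.4375) = 6.496 kip/in.
2.973 ≤ 6.496 → adequate.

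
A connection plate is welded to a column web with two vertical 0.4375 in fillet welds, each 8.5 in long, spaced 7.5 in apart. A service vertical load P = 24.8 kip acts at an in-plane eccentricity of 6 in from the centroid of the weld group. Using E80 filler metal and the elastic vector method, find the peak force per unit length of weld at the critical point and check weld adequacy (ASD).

E80XX → F_EXX = 80 ksi.
Total weld length L_w = 17 in. Treat welds as unit-width lines.
Polar moment about centroid: J = 2[d³/12 + d(b/2)²] = 2[8.5³/12 + 8.5×3.75²] = 341.4 in³.
Direct shear f_v = P/L_w = 24.8 / 17 = 1.459 kip/in (vertical).
Torsion M = P·e = 24.8 × 6 = 148.8 kip·in.
Critical point at (x, y) = (3.75, 4.25) from centroid. f_tx = M·y/J = 1.852 kip/in; f_ty = M·x/J = 1.634 kip/in.
Resultant f_max = √[f_tx² + (f_v + f_ty)²] = √[1.852² + (1.459 + 1.634)²] = 3.605 kip/in.
Capacity per unit length: r_n/Ω = (1/2.0) × 0.6 × 80 × (0.707 × 0.4375) = 7.423 kip/in.
3.605 ≤ 7.423 → adequate.

f_max ≈ 3.61 kip/in; adequate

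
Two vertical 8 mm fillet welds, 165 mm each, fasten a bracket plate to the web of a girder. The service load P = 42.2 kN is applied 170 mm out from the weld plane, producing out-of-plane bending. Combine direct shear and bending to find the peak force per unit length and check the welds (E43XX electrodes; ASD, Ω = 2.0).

f_max ≈ 801 N/mm; NOT adequate

E43XX → F_EXX = 430 MPa.
L_w = 2 × 165 = 330 mm; section modulus (unit throat) S = 2 × L²/6 = 9075 mm².
Direct shear f_v = P/L_w = 42.2×10³/330 = 127.9 N/mm.
Moment M = P × e = 42.2×10³ × 170 = 7174000 N·mm; bending f_b = M/S = 790.5 N/mm.
f_max = √(f_v² + f_b²) = √(127.9² + 790.5²) = 800.8 N/mm.
r_n/Ω = (1/2.0) × 0.6 × 430 × (0.707 × 8) = 729.6 N/mm → NOT adequate.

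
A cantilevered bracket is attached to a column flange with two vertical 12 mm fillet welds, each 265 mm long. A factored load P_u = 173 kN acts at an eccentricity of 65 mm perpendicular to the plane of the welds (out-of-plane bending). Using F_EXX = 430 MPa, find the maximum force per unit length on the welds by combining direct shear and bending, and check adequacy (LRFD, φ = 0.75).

L_w = 2 × 265 = 530 mm; section modulus (unit throat) S = 2 × L²/6 = 23410 mm².
Direct shear f_v = P/L_w = 173×10³/530 = 326.4 N/mm.
Moment M = P × e = 173×10³ × 65 = 11245000 N·mm; bending f_b = M/S = 480.4 N/mm.
f_max = √(f_v² + f_b²) = √(326.4² + 480.4²) = 580.8 N/mm.
φr_n = 0.75 × 0.6 × 430 × (0.707 × 12) = 1642 N/mm → adequate.

f_max ≈ 581 N/mm; adequate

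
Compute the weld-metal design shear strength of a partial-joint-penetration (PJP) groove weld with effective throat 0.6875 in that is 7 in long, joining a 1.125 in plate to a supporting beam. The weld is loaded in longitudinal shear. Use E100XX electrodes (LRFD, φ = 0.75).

φR_n ≈ 217 kip

E100XX → F_EXX = 100 ksi.
Effective throat (given) t_e = 0.6875 in.
A_we = 0.6875 × 7 = 4.812 in².
F_nw = 0.6 F_EXX = 60 ksi.
φR_n = 0.75 × 60 × 4.812 = 216.6 kip.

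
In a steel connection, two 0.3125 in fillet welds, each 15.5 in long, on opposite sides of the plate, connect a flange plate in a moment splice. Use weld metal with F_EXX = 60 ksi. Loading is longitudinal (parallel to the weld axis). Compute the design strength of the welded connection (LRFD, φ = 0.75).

φR_n ≈ 185 kips

Effective throat t_e = 0.707 × 0.3125 = 0.2209 in.
Total length L = 31 in; A_we = 0.2209 × 31 = 6.849 in².
F_nw = 0.6 F_EXX = 0.6 × 60 = 36 ksi.
φR_n = 0.75 × 36 × 6.849 = 184.9 kips.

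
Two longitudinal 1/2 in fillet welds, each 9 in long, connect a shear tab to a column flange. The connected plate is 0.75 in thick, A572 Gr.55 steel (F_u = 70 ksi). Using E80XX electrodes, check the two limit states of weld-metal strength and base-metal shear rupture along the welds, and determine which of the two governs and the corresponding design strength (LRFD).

E80XX → F_EXX = 80 ksi.
t_e = 0.707 × 0.5 = 0.3535 in; L = 18 in.
Weld metal: φR_n = 0.75 × 0.6 × 80 × 0.3535 × 18 = 229.1 kip.
Base metal (shear rupture): φR_n = 0.75 × 0.6 × 70 × 0.75 × 18 = 425.2 kip.
Governing: weld metal.

φR_n ≈ 229 kip (weld metal governs)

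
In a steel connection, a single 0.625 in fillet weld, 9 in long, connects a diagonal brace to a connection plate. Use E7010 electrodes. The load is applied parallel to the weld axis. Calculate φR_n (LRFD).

E70XX → F_EXX = 70 ksi.
Effective throat t_e = 0.707 × 0.625 = 0.4419 in.
Total length L = 9 in; A_we = 0.4419 × 9 = 3.977 in².
F_nw = 0.6 F_EXX = 0.6 × 70 = 42 ksi.
φR_n = 0.75 × 42 × 3.977 = 125.3 kip.

φR_n ≈ 125 kip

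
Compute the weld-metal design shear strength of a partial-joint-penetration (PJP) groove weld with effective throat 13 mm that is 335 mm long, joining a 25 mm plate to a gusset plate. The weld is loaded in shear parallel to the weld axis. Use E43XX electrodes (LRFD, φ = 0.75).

φR_n ≈ 843 kN

E43XX → F_EXX = 430 MPa.
Effective throat (given) t_e = 13 mm.
A_we = 13 × 335 = 4355 mm².
F_nw = 0.6 F_EXX = 258 MPa.
φR_n = 0.75 × 258 × 4355 × 10⁻³ = 842.7 kN.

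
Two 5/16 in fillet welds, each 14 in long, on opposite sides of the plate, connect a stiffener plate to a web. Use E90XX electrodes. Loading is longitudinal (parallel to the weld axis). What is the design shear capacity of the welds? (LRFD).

φR_n ≈ 251 kip

E90XX → F_EXX = 90 ksi.
Effective throat t_e = 0.707 × 0.3125 = 0.2209 in.
Total length L = 28 in; A_we = 0.2209 × 28 = 6.186 in².
F_nw = 0.6 F_EXX = 0.6 × 90 = 54 ksi.
φR_n = 0.75 × 54 × 6.186 = 250.5 kip.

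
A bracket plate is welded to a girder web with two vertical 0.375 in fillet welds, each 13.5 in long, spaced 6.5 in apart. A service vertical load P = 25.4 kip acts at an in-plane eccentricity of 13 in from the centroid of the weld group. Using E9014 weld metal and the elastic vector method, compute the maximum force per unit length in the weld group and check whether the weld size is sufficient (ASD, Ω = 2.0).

f_max ≈ 4.06 kip/in; adequate

E90XX → F_EXX = 90 ksi.
Total weld length L_w = 27 in. Treat welds as unit-width lines.
Polar moment about centroid: J = 2[d³/12 + d(b/2)²] = 2[13.5³/12 + 13.5×3.25²] = 695.2 in³.
Direct shear f_v = P/L_w = 25.4 / 27 = 0.9407 kip/in (vertical).
Torsion M = P·e = 25.4 × 13 = 330.2 kip·in.
Critical point at (x, y) = (3.25, 6.75) from centroid. f_tx = M·y/J = 3.206 kip/in; f_ty = M·x/J = 1.544 kip/in.
Resultant f_max = √[f_tx² + (f_v + f_ty)²] = √[3.206² + (0.9407 + 1.544)²] = 4.056 kip/in.
Capacity per unit length: r_n/Ω = (1/2.0) × 0.6 × 90 × (0.707 × 0.375) = 7.158 kip/in.
4.056 ≤ 7.158 → adequate.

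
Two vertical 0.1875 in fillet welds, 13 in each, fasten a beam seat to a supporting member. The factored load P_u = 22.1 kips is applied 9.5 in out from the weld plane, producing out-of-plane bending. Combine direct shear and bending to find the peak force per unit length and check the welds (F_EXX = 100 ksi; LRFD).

L_w = 2 × 13 = 26 in; section modulus (unit throat) S = 2 × L²/6 = 56.33 in².
Direct shear f_v = P/L_w = 22.1/26 = 0.85 kip/in.
Moment M = P × e = 22.1 × 9.5 = 209.95 kip·in; bending f_b = M/S = 3.727 kip/in.
f_max = √(f_v² + f_b²) = √(0.85² + 3.727²) = 3.823 kip/in.
φr_n = 0.75 × 0.6 × 100 × (0.707 × 0.1875) = 5.965 kip/in → adequate.

f_max ≈ 3.82 kip/in; adequate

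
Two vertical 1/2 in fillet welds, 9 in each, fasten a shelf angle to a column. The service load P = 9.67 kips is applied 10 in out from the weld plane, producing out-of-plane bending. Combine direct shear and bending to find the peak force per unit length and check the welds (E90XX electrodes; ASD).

E90XX → F_EXX = 90 ksi.
L_w = 2 × 9 = 18 in; section modulus (unit throat) S = 2 × L²/6 = 27 in².
Direct shear f_v = P/L_w = 9.67/18 = 0.5372 kip/in.
Moment M = P × e = 9.67 × 10 = 96.7 kip·in; bending f_b = M/S = 3.581 kip/in.
f_max = √(f_v² + f_b²) = √(0.5372² + 3.581²) = 3.622 kip/in.
r_n/Ω = (1/2.0) × 0.6 × 90 × (0.707 × 0.5) = 9.544 kip/in → adequate.

f_max ≈ 3.62 kip/in; adequate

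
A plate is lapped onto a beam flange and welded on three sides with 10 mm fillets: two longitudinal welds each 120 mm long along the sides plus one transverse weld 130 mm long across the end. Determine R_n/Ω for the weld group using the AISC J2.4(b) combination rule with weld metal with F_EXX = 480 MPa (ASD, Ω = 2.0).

R_n/Ω ≈ 406 kN

t_e = 0.707 × 10 = 7.07 mm.
R_nwl = 0.6 × 480 × 7.07 × 240 × 10⁻³ = 488.7 kN (longitudinal, 2 welds).
R_nwt = 0.6 × 480 × 7.07 × 130 × 10⁻³ = 264.7 kN (transverse, base value).
(i) R_nwl + R_nwt = 753.4 kN; (ii) 0.85 R_nwl + 1.5 R_nwt = 812.4 kN.
R_n = max = 812.4 kN [governs: (ii)]; R_n/Ω = 406.2 kN.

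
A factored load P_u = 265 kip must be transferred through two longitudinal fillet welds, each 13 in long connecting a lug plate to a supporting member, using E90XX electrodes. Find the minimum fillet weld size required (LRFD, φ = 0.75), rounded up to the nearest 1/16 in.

E90XX → F_EXX = 90 ksi.
Total weld length L = 26 in.
Required throat t_e = P_u / (φ × 0.6 F_EXX × L) = 265 / (0.75 × 0.6 × 90 × 26) = 0.2517 in.
Required leg w = t_e / 0.707 = 0.356 in → use 3/8 in.

w = 3/8 in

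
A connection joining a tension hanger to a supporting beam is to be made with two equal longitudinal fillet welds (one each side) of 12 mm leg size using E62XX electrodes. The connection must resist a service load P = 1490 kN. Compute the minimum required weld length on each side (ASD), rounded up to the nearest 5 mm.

L = 475 mm on each side

E62XX → F_EXX = 620 MPa.
Throat t_e = 0.707 × 12 = 8.484 mm.
r_n/Ω = (0.6 × 620 × 8.484) / 2.0 = 1578 N/mm = 1.578 kN/mm.
L_req = P / (r_n/Ω) = 1490 / 1.578 = 944.2 mm total.
Per side: 944.2 / 2 = 472.1 mm.
Round up → use L = 475 mm on each side.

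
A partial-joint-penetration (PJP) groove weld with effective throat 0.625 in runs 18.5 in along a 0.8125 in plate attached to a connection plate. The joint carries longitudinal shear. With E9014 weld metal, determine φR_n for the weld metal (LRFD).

E90XX → F_EXX = 90 ksi.
Effective throat (given) t_e = 0.625 in.
A_we = 0.625 × 18.5 = 11.56 in².
F_nw = 0.6 F_EXX = 54 ksi.
φR_n = 0.75 × 54 × 11.56 = 468.3 kip.

φR_n ≈ 468 kip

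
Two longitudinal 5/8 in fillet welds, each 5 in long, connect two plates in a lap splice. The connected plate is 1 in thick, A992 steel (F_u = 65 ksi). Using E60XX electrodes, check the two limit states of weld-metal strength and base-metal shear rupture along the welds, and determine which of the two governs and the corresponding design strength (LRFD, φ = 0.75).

φR_n ≈ 119 kips (weld metal governs)

E60XX → F_EXX = 60 ksi.
t_e = 0.707 × 0.625 = 0.4419 in; L = 10 in.
Weld metal: φR_n = 0.75 × 0.6 × 60 × 0.4419 × 10 = 119.3 kips.
Base metal (shear rupture): φR_n = 0.75 × 0.6 × 65 × 1 × 10 = 292.5 kips.
Governing: weld metal.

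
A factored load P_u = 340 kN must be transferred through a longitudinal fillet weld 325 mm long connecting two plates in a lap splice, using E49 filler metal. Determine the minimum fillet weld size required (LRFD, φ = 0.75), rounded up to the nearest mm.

E49XX → F_EXX = 490 MPa.
Total weld length L = 325 mm.
Required throat t_e = P_u / (φ × 0.6 F_EXX × L) = 340 / (0.75 × 0.6 × 490 × 325 × 10⁻³) = 4.744 mm.
Required leg w = t_e / 0.707 = 6.711 mm → use 7 mm.

w = 7 mm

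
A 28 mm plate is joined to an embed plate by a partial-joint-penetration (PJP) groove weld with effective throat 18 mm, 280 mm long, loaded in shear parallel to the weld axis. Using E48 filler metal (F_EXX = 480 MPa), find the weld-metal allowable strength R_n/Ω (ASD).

Effective throat (given) t_e = 18 mm.
A_we = 18 × 280 = 5040 mm².
F_nw = 0.6 F_EXX = 288 MPa.
R_n/Ω = (288 × 5040) / 2.0 × 10⁻³ = 725.8 kN.

R_n/Ω ≈ 726 kN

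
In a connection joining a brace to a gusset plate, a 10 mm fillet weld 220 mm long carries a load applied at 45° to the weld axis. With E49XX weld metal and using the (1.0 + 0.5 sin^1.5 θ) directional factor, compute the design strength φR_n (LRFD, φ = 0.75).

φR_n ≈ 445 kN

E49XX → F_EXX = 490 MPa.
t_e = 0.707 × 10 = 7.07 mm; A_we = 7.07 × 220 = 1555 mm².
Directional factor: 1.0 + 0.5 sin^1.5(45°) = 1.297.
F_nw = 0.6 × 490 × 1.297 = 381.4 MPa.
φR_n = 0.75 × 381.4 × 1555 × 10⁻³ = 444.9 kN.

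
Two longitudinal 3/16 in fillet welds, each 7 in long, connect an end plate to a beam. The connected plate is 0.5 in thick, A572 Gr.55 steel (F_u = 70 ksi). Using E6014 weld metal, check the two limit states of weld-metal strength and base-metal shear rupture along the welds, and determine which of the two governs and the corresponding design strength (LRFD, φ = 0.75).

E60XX → F_EXX = 60 ksi.
t_e = 0.707 × 0.1875 = 0.1326 in; L = 14 in.
Weld metal: φR_n = 0.75 × 0.6 × 60 × 0.1326 × 14 = 50.11 kips.
Base metal (shear rupture): φR_n = 0.75 × 0.6 × 70 × 0.5 × 14 = 220.5 kips.
Governing: weld metal.

φR_n ≈ 50.1 kips (weld metal governs)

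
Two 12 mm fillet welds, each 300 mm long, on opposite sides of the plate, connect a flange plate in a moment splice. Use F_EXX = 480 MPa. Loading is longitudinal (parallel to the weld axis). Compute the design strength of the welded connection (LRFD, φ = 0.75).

φR_n ≈ 1100 kN

Effective throat t_e = 0.707 × 12 = 8.484 mm.
Total length L = 600 mm; A_we = 8.484 × 600 = 5090 mm².
F_nw = 0.6 F_EXX = 0.6 × 480 = 288 MPa.
φR_n = 0.75 × 288 × 5090 × 10⁻³ = 1100 kN.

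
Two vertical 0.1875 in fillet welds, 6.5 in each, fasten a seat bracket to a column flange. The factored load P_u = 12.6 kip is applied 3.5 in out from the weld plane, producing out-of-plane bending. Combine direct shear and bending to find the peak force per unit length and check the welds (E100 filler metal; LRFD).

E100XX → F_EXX = 100 ksi.
L_w = 2 × 6.5 = 13 in; section modulus (unit throat) S = 2 × L²/6 = 14.08 in².
Direct shear f_v = P/L_w = 12.6/13 = 0.9692 kip/in.
Moment M = P × e = 12.6 × 3.5 = 44.1 kip·in; bending f_b = M/S = 3.131 kip/in.
f_max = √(f_v² + f_b²) = √(0.9692² + 3.131²) = 3.278 kip/in.
φr_n = 0.75 × 0.6 × 100 × (0.707 × 0.1875) = 5.965 kip/in → adequate.

f_max ≈ 3.28 kip/in; adequate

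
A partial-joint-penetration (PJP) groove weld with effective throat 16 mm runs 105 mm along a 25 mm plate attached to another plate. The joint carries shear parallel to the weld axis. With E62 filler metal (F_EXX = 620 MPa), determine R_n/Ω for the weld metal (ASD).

R_n/Ω ≈ 312 kN

Effective throat (given) t_e = 16 mm.
A_we = 16 × 105 = 1680 mm².
F_nw = 0.6 F_EXX = 372 MPa.
R_n/Ω = (372 × 1680) / 2.0 × 10⁻³ = 312.5 kN.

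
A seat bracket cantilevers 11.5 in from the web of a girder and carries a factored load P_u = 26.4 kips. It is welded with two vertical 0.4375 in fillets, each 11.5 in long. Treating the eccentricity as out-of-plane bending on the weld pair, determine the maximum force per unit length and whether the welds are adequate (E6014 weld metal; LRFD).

E60XX → F_EXX = 60 ksi.
L_w = 2 × 11.5 = 23 in; section modulus (unit throat) S = 2 × L²/6 = 44.08 in².
Direct shear f_v = P/L_w = 26.4/23 = 1.148 kip/in.
Moment M = P × e = 26.4 × 11.5 = 303.6 kip·in; bending f_b = M/S = 6.887 kip/in.
f_max = √(f_v² + f_b²) = √(1.148² + 6.887²) = 6.982 kip/in.
φr_n = 0.75 × 0.6 × 60 × (0.707 × 0.4375) = 8.351 kip/in → adequate.

f_max ≈ 6.98 kip/in; adequate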